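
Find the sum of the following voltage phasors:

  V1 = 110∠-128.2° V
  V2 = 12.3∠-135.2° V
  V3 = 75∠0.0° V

Step 1 — Convert each phasor to rectangular form:
  V1 = 110·(cos(-128.2°) + j·sin(-128.2°)) = -68.02 - j86.44 V
  V2 = 12.3·(cos(-135.2°) + j·sin(-135.2°)) = -8.728 - j8.667 V
  V3 = 75·(cos(0.0°) + j·sin(0.0°)) = 75 V
Step 2 — Sum components: V_total = -1.753 - j95.11 V.
Step 3 — Convert to polar: |V_total| = 95.13 V, ∠V_total = -91.1°.

V_total = 95.13∠-91.1° V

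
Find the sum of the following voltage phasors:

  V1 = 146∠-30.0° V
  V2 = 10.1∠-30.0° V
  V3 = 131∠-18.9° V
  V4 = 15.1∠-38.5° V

Step 1 — Convert each phasor to rectangular form:
  V1 = 146·(cos(-30.0°) + j·sin(-30.0°)) = 126.4 - j73 V
  V2 = 10.1·(cos(-30.0°) + j·sin(-30.0°)) = 8.747 - j5.05 V
  V3 = 131·(cos(-18.9°) + j·sin(-18.9°)) = 123.9 - j42.43 V
  V4 = 15.1·(cos(-38.5°) + j·sin(-38.5°)) = 11.82 - j9.4 V
Step 2 — Sum components: V_total = 270.9 - j129.9 V.
Step 3 — Convert to polar: |V_total| = 300.5 V, ∠V_total = -25.6°.

V_total = 300.5∠-25.6° V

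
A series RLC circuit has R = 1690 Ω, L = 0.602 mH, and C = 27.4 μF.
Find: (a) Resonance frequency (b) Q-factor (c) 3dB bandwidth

Step 1 — Resonance: ω₀ = 1/√(LC) = 1/√(0.000602·2.74e-05) = 7786 rad/s.
Step 2 — f₀ = ω₀/(2π) = 1239 Hz.
Step 3 — Series Q: Q = ω₀L/R = 7786·0.000602/1690 = 0.002774.
Step 4 — Bandwidth: Δω = ω₀/Q = 2.807e+06 rad/s; BW = Δω/(2π) = 4.468e+05 Hz.

(a) f₀ = 1239 Hz  (b) Q = 0.002774  (c) BW = 4.468e+05 Hz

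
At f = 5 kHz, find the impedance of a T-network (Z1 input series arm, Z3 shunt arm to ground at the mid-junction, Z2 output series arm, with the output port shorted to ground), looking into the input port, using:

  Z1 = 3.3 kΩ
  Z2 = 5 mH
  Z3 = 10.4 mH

Step 1 — Angular frequency: ω = 2π·f = 2π·5000 = 3.142e+04 rad/s.
Step 2 — Component impedances:
  Z1: Z = R = 3300 Ω
  Z2: Z = jωL = j·3.142e+04·0.005 = 0 + j157.1 Ω
  Z3: Z = jωL = j·3.142e+04·0.0104 = 0 + j326.7 Ω
Step 3 — With the output port shorted to ground, the output series arm Z2 runs from the junction to ground; the shunt arm Z3 also runs from the junction to ground. They appear in parallel: Z3 || Z2 = 0 + j106.1 Ω.
Step 4 — Series with input arm Z1: Z_in = Z1 + (Z3 || Z2) = 3300 + j106.1 Ω = 3302∠1.8° Ω.

Z = 3300 + j106.1 Ω = 3302∠1.8° Ω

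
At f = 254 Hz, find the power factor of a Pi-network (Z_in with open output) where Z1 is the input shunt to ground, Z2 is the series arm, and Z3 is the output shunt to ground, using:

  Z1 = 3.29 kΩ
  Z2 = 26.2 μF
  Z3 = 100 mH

Step 1 — Angular frequency: ω = 2π·f = 2π·254 = 1596 rad/s.
Step 2 — Component impedances:
  Z1: Z = R = 3290 Ω
  Z2: Z = 1/(jωC) = -j/(ω·C) = 0 - j23.92 Ω
  Z3: Z = jωL = j·1596·0.1 = 0 + j159.6 Ω
Step 3 — With open output, the series arm Z2 and the output shunt Z3 appear in series to ground: Z2 + Z3 = 0 + j135.7 Ω.
Step 4 — Parallel with input shunt Z1: Z_in = Z1 || (Z2 + Z3) = 5.586 + j135.4 Ω = 135.6∠87.6° Ω.
Step 5 — Power factor: PF = cos(φ) = Re(Z)/|Z| = 5.5857/135.56 = 0.0412.
Step 6 — Type: Im(Z) = 135.4 ⇒ lagging (phase φ = 87.6°).

PF = 0.0412 (lagging, φ = 87.6°)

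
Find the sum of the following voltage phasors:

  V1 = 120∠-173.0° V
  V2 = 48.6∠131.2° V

Step 1 — Convert each phasor to rectangular form:
  V1 = 120·(cos(-173.0°) + j·sin(-173.0°)) = -119.1 - j14.62 V
  V2 = 48.6·(cos(131.2°) + j·sin(131.2°)) = -32.01 + j36.57 V
Step 2 — Sum components: V_total = -151.1 + j21.94 V.
Step 3 — Convert to polar: |V_total| = 152.7 V, ∠V_total = 171.7°.

V_total = 152.7∠171.7° V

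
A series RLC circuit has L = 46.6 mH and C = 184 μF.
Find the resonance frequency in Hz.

Step 1 — Resonance condition Im(Z)=0 gives ω₀ = 1/√(LC).
Step 2 — ω₀ = 1/√(0.0466·0.000184) = 341.5 rad/s.
Step 3 — f₀ = ω₀/(2π) = 54.35 Hz.

f₀ = 54.35 Hz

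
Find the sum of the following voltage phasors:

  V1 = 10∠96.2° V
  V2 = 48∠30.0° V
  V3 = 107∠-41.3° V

Step 1 — Convert each phasor to rectangular form:
  V1 = 10·(cos(96.2°) + j·sin(96.2°)) = -1.08 + j9.942 V
  V2 = 48·(cos(30.0°) + j·sin(30.0°)) = 41.57 + j24 V
  V3 = 107·(cos(-41.3°) + j·sin(-41.3°)) = 80.39 - j70.62 V
Step 2 — Sum components: V_total = 120.9 - j36.68 V.
Step 3 — Convert to polar: |V_total| = 126.3 V, ∠V_total = -16.9°.

V_total = 126.3∠-16.9° V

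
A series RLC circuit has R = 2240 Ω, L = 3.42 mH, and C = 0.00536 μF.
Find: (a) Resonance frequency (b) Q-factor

Step 1 — Resonance condition Im(Z)=0 gives ω₀ = 1/√(LC).
Step 2 — ω₀ = 1/√(0.00342·5.36e-09) = 2.336e+05 rad/s.
Step 3 — f₀ = ω₀/(2π) = 3.717e+04 Hz.
Step 4 — Series Q: Q = ω₀L/R = 2.336e+05·0.00342/2240 = 0.3566.

(a) f₀ = 3.717e+04 Hz  (b) Q = 0.3566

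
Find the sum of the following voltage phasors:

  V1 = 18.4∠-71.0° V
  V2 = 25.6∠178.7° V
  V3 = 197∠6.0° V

Step 1 — Convert each phasor to rectangular form:
  V1 = 18.4·(cos(-71.0°) + j·sin(-71.0°)) = 5.99 - j17.4 V
  V2 = 25.6·(cos(178.7°) + j·sin(178.7°)) = -25.59 + j0.5808 V
  V3 = 197·(cos(6.0°) + j·sin(6.0°)) = 195.9 + j20.59 V
Step 2 — Sum components: V_total = 176.3 + j3.775 V.
Step 3 — Convert to polar: |V_total| = 176.4 V, ∠V_total = 1.2°.

V_total = 176.4∠1.2° V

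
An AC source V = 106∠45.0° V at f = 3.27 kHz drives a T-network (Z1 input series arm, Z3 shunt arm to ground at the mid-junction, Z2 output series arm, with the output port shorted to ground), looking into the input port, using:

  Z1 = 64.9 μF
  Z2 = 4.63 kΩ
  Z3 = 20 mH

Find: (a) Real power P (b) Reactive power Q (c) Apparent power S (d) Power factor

Step 1 — Angular frequency: ω = 2π·f = 2π·3270 = 2.055e+04 rad/s.
Step 2 — Component impedances:
  Z1: Z = 1/(jωC) = -j/(ω·C) = 0 - j0.7499 Ω
  Z2: Z = R = 4630 Ω
  Z3: Z = jωL = j·2.055e+04·0.02 = 0 + j410.9 Ω
Step 3 — With the output port shorted to ground, the output series arm Z2 runs from the junction to ground; the shunt arm Z3 also runs from the junction to ground. They appear in parallel: Z3 || Z2 = 36.18 + j407.7 Ω.
Step 4 — Series with input arm Z1: Z_in = Z1 + (Z3 || Z2) = 36.18 + j407 Ω = 408.6∠84.9° Ω.
Step 5 — Source phasor: V = 106∠45.0° V = 74.95 + j74.95 V.
Step 6 — Current: I = V / Z = 0.199 - j0.1665 A = 0.2594∠-39.9° A.
Step 7 — Complex power: S = V·I* = 2.436 + j27.39 VA.
Step 8 — Real power: P = Re(S) = 2.436 W.
Step 9 — Reactive power: Q = Im(S) = 27.39 VAR.
Step 10 — Apparent power: |S| = 27.5 VA.
Step 11 — Power factor: PF = P/|S| = 0.08857 (lagging).

(a) P = 2.436 W  (b) Q = 27.39 VAR  (c) S = 27.5 VA  (d) PF = 0.08857 (lagging)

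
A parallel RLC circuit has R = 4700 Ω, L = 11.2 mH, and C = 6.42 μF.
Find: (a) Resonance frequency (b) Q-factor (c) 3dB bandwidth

Step 1 — Resonance: ω₀ = 1/√(LC) = 1/√(0.0112·6.42e-06) = 3729 rad/s.
Step 2 — f₀ = ω₀/(2π) = 593.5 Hz.
Step 3 — Parallel Q: Q = R/(ω₀L) = 4700/(3729·0.0112) = 112.5.
Step 4 — Bandwidth: Δω = ω₀/Q = 33.14 rad/s; BW = Δω/(2π) = 5.275 Hz.

(a) f₀ = 593.5 Hz  (b) Q = 112.5  (c) BW = 5.275 Hz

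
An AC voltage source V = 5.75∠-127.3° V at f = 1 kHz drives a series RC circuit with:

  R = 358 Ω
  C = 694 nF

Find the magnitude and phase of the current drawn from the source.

Step 1 — Angular frequency: ω = 2π·f = 2π·1000 = 6283 rad/s.
Step 2 — Component impedances:
  R: Z = R = 358 Ω
  C: Z = 1/(jωC) = -j/(ω·C) = 0 - j229.3 Ω
Step 3 — Series combination: Z_total = R + C = 358 - j229.3 Ω = 425.2∠-32.6° Ω.
Step 4 — Source phasor: V = 5.75∠-127.3° V = -3.484 - j4.574 V.
Step 5 — Ohm's law: I = V / Z_total = (-3.484 - j4.574) / (358 - j229.3) = -0.001098 - j0.01348 A.
Step 6 — Convert to polar: |I| = 0.01352 A, ∠I = -94.7°.

I = 0.01352∠-94.7° A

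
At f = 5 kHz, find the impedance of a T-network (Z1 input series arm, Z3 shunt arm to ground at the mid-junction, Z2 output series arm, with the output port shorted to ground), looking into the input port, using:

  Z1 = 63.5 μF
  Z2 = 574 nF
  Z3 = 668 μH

Step 1 — Angular frequency: ω = 2π·f = 2π·5000 = 3.142e+04 rad/s.
Step 2 — Component impedances:
  Z1: Z = 1/(jωC) = -j/(ω·C) = 0 - j0.5013 Ω
  Z2: Z = 1/(jωC) = -j/(ω·C) = 0 - j55.45 Ω
  Z3: Z = jωL = j·3.142e+04·0.000668 = 0 + j20.99 Ω
Step 3 — With the output port shorted to ground, the output series arm Z2 runs from the junction to ground; the shunt arm Z3 also runs from the junction to ground. They appear in parallel: Z3 || Z2 = 0 + j33.76 Ω.
Step 4 — Series with input arm Z1: Z_in = Z1 + (Z3 || Z2) = 0 + j33.26 Ω = 33.26∠90.0° Ω.

Z = 0 + j33.26 Ω = 33.26∠90.0° Ω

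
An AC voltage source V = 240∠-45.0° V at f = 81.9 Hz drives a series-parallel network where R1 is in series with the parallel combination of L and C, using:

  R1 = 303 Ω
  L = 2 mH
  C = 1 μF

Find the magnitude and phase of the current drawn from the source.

Step 1 — Angular frequency: ω = 2π·f = 2π·81.9 = 514.6 rad/s.
Step 2 — Component impedances:
  R1: Z = R = 303 Ω
  L: Z = jωL = j·514.6·0.002 = 0 + j1.029 Ω
  C: Z = 1/(jωC) = -j/(ω·C) = 0 - j1943 Ω
Step 3 — Parallel branch: L || C = 1/(1/L + 1/C) = 0 + j1.03 Ω.
Step 4 — Series with R1: Z_total = R1 + (L || C) = 303 + j1.03 Ω = 303∠0.2° Ω.
Step 5 — Source phasor: V = 240∠-45.0° V = 169.7 - j169.7 V.
Step 6 — Ohm's law: I = V / Z_total = (169.7 - j169.7) / (303 + j1.03) = 0.5582 - j0.562 A.
Step 7 — Convert to polar: |I| = 0.7921 A, ∠I = -45.2°.

I = 0.7921∠-45.2° A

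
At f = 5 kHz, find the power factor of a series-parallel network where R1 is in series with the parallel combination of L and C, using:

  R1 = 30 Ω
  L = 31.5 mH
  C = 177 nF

Step 1 — Angular frequency: ω = 2π·f = 2π·5000 = 3.142e+04 rad/s.
Step 2 — Component impedances:
  R1: Z = R = 30 Ω
  L: Z = jωL = j·3.142e+04·0.0315 = 0 + j989.6 Ω
  C: Z = 1/(jωC) = -j/(ω·C) = 0 - j179.8 Ω
Step 3 — Parallel branch: L || C = 1/(1/L + 1/C) = 0 - j219.8 Ω.
Step 4 — Series with R1: Z_total = R1 + (L || C) = 30 - j219.8 Ω = 221.8∠-82.2° Ω.
Step 5 — Power factor: PF = cos(φ) = Re(Z)/|Z| = 30/221.813 = 0.1352.
Step 6 — Type: Im(Z) = -219.8 ⇒ leading (phase φ = -82.2°).

PF = 0.1352 (leading, φ = -82.2°)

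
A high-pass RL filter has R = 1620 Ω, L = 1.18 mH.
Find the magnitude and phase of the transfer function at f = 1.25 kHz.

Step 1 — Angular frequency: ω = 2π·1250 = 7854 rad/s.
Step 2 — Transfer function: H(jω) = jωL/(R + jωL).
Step 3 — Numerator jωL = j·9.268; denominator R + jωL = 1620 + j9.268.
Step 4 — H = 3.273e-05 + j0.005721.
Step 5 — Magnitude: |H| = 0.005721 (-44.9 dB); phase: φ = 89.7°.

|H| = 0.005721 (-44.9 dB), φ = 89.7°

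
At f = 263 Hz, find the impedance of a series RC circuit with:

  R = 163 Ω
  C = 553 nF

Step 1 — Angular frequency: ω = 2π·f = 2π·263 = 1652 rad/s.
Step 2 — Component impedances:
  R: Z = R = 163 Ω
  C: Z = 1/(jωC) = -j/(ω·C) = 0 - j1094 Ω
Step 3 — Series combination: Z_total = R + C = 163 - j1094 Ω = 1106∠-81.5° Ω.

Z = 163 - j1094 Ω = 1106∠-81.5° Ω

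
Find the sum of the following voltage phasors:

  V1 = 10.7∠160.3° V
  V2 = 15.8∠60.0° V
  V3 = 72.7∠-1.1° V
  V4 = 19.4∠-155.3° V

Step 1 — Convert each phasor to rectangular form:
  V1 = 10.7·(cos(160.3°) + j·sin(160.3°)) = -10.07 + j3.607 V
  V2 = 15.8·(cos(60.0°) + j·sin(60.0°)) = 7.9 + j13.68 V
  V3 = 72.7·(cos(-1.1°) + j·sin(-1.1°)) = 72.69 - j1.396 V
  V4 = 19.4·(cos(-155.3°) + j·sin(-155.3°)) = -17.63 - j8.107 V
Step 2 — Sum components: V_total = 52.89 + j7.788 V.
Step 3 — Convert to polar: |V_total| = 53.46 V, ∠V_total = 8.4°.

V_total = 53.46∠8.4° V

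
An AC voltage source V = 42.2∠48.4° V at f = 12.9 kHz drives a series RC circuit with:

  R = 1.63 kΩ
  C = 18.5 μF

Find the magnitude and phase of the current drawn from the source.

Step 1 — Angular frequency: ω = 2π·f = 2π·1.29e+04 = 8.105e+04 rad/s.
Step 2 — Component impedances:
  R: Z = R = 1630 Ω
  C: Z = 1/(jωC) = -j/(ω·C) = 0 - j0.6669 Ω
Step 3 — Series combination: Z_total = R + C = 1630 - j0.6669 Ω = 1630∠-0.0° Ω.
Step 4 — Source phasor: V = 42.2∠48.4° V = 28.02 + j31.56 V.
Step 5 — Ohm's law: I = V / Z_total = (28.02 + j31.56) / (1630 - j0.6669) = 0.01718 + j0.01937 A.
Step 6 — Convert to polar: |I| = 0.02589 A, ∠I = 48.4°.

I = 0.02589∠48.4° A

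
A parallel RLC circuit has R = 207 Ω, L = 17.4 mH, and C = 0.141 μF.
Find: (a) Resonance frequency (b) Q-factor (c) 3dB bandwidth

Step 1 — Resonance: ω₀ = 1/√(LC) = 1/√(0.0174·1.41e-07) = 2.019e+04 rad/s.
Step 2 — f₀ = ω₀/(2π) = 3213 Hz.
Step 3 — Parallel Q: Q = R/(ω₀L) = 207/(2.019e+04·0.0174) = 0.5893.
Step 4 — Bandwidth: Δω = ω₀/Q = 3.426e+04 rad/s; BW = Δω/(2π) = 5453 Hz.

(a) f₀ = 3213 Hz  (b) Q = 0.5893  (c) BW = 5453 Hz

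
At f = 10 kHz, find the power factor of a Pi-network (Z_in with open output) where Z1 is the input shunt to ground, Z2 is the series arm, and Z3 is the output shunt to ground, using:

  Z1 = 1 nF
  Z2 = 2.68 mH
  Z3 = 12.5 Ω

Step 1 — Angular frequency: ω = 2π·f = 2π·1e+04 = 6.283e+04 rad/s.
Step 2 — Component impedances:
  Z1: Z = 1/(jωC) = -j/(ω·C) = 0 - j1.592e+04 Ω
  Z2: Z = jωL = j·6.283e+04·0.00268 = 0 + j168.4 Ω
  Z3: Z = R = 12.5 Ω
Step 3 — With open output, the series arm Z2 and the output shunt Z3 appear in series to ground: Z2 + Z3 = 12.5 + j168.4 Ω.
Step 4 — Parallel with input shunt Z1: Z_in = Z1 || (Z2 + Z3) = 12.77 + j170.2 Ω = 170.7∠85.7° Ω.
Step 5 — Power factor: PF = cos(φ) = Re(Z)/|Z| = 12.769/170.66 = 0.07482.
Step 6 — Type: Im(Z) = 170.2 ⇒ lagging (phase φ = 85.7°).

PF = 0.07482 (lagging, φ = 85.7°)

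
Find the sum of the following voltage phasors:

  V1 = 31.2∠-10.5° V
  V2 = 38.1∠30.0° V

Step 1 — Convert each phasor to rectangular form:
  V1 = 31.2·(cos(-10.5°) + j·sin(-10.5°)) = 30.68 - j5.686 V
  V2 = 38.1·(cos(30.0°) + j·sin(30.0°)) = 33 + j19.05 V
Step 2 — Sum components: V_total = 63.67 + j13.36 V.
Step 3 — Convert to polar: |V_total| = 65.06 V, ∠V_total = 11.9°.

V_total = 65.06∠11.9° V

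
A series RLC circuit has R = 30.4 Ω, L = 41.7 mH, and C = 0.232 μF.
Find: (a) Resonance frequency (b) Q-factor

Step 1 — Resonance condition Im(Z)=0 gives ω₀ = 1/√(LC).
Step 2 — ω₀ = 1/√(0.0417·2.32e-07) = 1.017e+04 rad/s.
Step 3 — f₀ = ω₀/(2π) = 1618 Hz.
Step 4 — Series Q: Q = ω₀L/R = 1.017e+04·0.0417/30.4 = 13.95.

(a) f₀ = 1618 Hz  (b) Q = 13.95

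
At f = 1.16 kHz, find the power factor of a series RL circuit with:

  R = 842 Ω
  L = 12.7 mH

Step 1 — Angular frequency: ω = 2π·f = 2π·1160 = 7288 rad/s.
Step 2 — Component impedances:
  R: Z = R = 842 Ω
  L: Z = jωL = j·7288·0.0127 = 0 + j92.56 Ω
Step 3 — Series combination: Z_total = R + L = 842 + j92.56 Ω = 847.1∠6.3° Ω.
Step 4 — Power factor: PF = cos(φ) = Re(Z)/|Z| = 842/847.1 = 0.994.
Step 5 — Type: Im(Z) = 92.56 ⇒ lagging (phase φ = 6.3°).

PF = 0.994 (lagging, φ = 6.3°)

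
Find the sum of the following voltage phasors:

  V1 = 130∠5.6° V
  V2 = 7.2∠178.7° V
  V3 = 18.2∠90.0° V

Step 1 — Convert each phasor to rectangular form:
  V1 = 130·(cos(5.6°) + j·sin(5.6°)) = 129.4 + j12.69 V
  V2 = 7.2·(cos(178.7°) + j·sin(178.7°)) = -7.198 + j0.1633 V
  V3 = 18.2·(cos(90.0°) + j·sin(90.0°)) = 0 + j18.2 V
Step 2 — Sum components: V_total = 122.2 + j31.05 V.
Step 3 — Convert to polar: |V_total| = 126.1 V, ∠V_total = 14.3°.

V_total = 126.1∠14.3° V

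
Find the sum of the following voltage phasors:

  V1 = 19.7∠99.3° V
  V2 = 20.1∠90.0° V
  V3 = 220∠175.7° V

Step 1 — Convert each phasor to rectangular form:
  V1 = 19.7·(cos(99.3°) + j·sin(99.3°)) = -3.184 + j19.44 V
  V2 = 20.1·(cos(90.0°) + j·sin(90.0°)) = 0 + j20.1 V
  V3 = 220·(cos(175.7°) + j·sin(175.7°)) = -219.4 + j16.5 V
Step 2 — Sum components: V_total = -222.6 + j56.04 V.
Step 3 — Convert to polar: |V_total| = 229.5 V, ∠V_total = 165.9°.

V_total = 229.5∠165.9° V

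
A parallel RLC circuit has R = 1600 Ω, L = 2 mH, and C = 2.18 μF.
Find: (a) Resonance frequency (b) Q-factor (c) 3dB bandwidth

Step 1 — Resonance: ω₀ = 1/√(LC) = 1/√(0.002·2.18e-06) = 1.514e+04 rad/s.
Step 2 — f₀ = ω₀/(2π) = 2410 Hz.
Step 3 — Parallel Q: Q = R/(ω₀L) = 1600/(1.514e+04·0.002) = 52.82.
Step 4 — Bandwidth: Δω = ω₀/Q = 286.7 rad/s; BW = Δω/(2π) = 45.63 Hz.

(a) f₀ = 2410 Hz  (b) Q = 52.82  (c) BW = 45.63 Hz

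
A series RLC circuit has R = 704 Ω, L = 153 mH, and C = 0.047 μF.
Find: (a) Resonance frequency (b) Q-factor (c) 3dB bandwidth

Step 1 — Resonance condition Im(Z)=0 gives ω₀ = 1/√(LC).
Step 2 — ω₀ = 1/√(0.153·4.7e-08) = 1.179e+04 rad/s.
Step 3 — f₀ = ω₀/(2π) = 1877 Hz.
Step 4 — Series Q: Q = ω₀L/R = 1.179e+04·0.153/704 = 2.563.
Step 5 — 3dB bandwidth: Δω = ω₀/Q = 4601 rad/s; BW = Δω/(2π) = 732.3 Hz.

(a) f₀ = 1877 Hz  (b) Q = 2.563  (c) BW = 732.3 Hz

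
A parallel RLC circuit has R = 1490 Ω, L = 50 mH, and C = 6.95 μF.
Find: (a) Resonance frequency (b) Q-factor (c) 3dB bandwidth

Step 1 — Resonance: ω₀ = 1/√(LC) = 1/√(0.05·6.95e-06) = 1696 rad/s.
Step 2 — f₀ = ω₀/(2π) = 270 Hz.
Step 3 — Parallel Q: Q = R/(ω₀L) = 1490/(1696·0.05) = 17.57.
Step 4 — Bandwidth: Δω = ω₀/Q = 96.57 rad/s; BW = Δω/(2π) = 15.37 Hz.

(a) f₀ = 270 Hz  (b) Q = 17.57  (c) BW = 15.37 Hz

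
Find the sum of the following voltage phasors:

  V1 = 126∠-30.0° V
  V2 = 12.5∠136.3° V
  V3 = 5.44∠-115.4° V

Step 1 — Convert each phasor to rectangular form:
  V1 = 126·(cos(-30.0°) + j·sin(-30.0°)) = 109.1 - j63 V
  V2 = 12.5·(cos(136.3°) + j·sin(136.3°)) = -9.037 + j8.636 V
  V3 = 5.44·(cos(-115.4°) + j·sin(-115.4°)) = -2.333 - j4.914 V
Step 2 — Sum components: V_total = 97.75 - j59.28 V.
Step 3 — Convert to polar: |V_total| = 114.3 V, ∠V_total = -31.2°.

V_total = 114.3∠-31.2° V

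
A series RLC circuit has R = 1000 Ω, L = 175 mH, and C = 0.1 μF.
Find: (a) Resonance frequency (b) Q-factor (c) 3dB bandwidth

Step 1 — Resonance condition Im(Z)=0 gives ω₀ = 1/√(LC).
Step 2 — ω₀ = 1/√(0.175·1e-07) = 7559 rad/s.
Step 3 — f₀ = ω₀/(2π) = 1203 Hz.
Step 4 — Series Q: Q = ω₀L/R = 7559·0.175/1000 = 1.323.
Step 5 — 3dB bandwidth: Δω = ω₀/Q = 5714 rad/s; BW = Δω/(2π) = 909.5 Hz.

(a) f₀ = 1203 Hz  (b) Q = 1.323  (c) BW = 909.5 Hz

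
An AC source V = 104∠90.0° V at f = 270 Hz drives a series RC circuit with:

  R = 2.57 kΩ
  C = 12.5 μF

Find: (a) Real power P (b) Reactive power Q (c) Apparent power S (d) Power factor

Step 1 — Angular frequency: ω = 2π·f = 2π·270 = 1696 rad/s.
Step 2 — Component impedances:
  R: Z = R = 2570 Ω
  C: Z = 1/(jωC) = -j/(ω·C) = 0 - j47.16 Ω
Step 3 — Series combination: Z_total = R + C = 2570 - j47.16 Ω = 2570∠-1.1° Ω.
Step 4 — Source phasor: V = 104∠90.0° V = 0 + j104 V.
Step 5 — Current: I = V / Z = -0.0007423 + j0.04045 A = 0.04046∠91.1° A.
Step 6 — Complex power: S = V·I* = 4.207 - j0.0772 VA.
Step 7 — Real power: P = Re(S) = 4.207 W.
Step 8 — Reactive power: Q = Im(S) = -0.0772 VAR.
Step 9 — Apparent power: |S| = 4.208 VA.
Step 10 — Power factor: PF = P/|S| = 0.9998 (leading).

(a) P = 4.207 W  (b) Q = -0.0772 VAR  (c) S = 4.208 VA  (d) PF = 0.9998 (leading)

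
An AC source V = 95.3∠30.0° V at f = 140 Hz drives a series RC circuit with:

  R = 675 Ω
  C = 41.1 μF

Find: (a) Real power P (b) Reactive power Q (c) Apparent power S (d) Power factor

Step 1 — Angular frequency: ω = 2π·f = 2π·140 = 879.6 rad/s.
Step 2 — Component impedances:
  R: Z = R = 675 Ω
  C: Z = 1/(jωC) = -j/(ω·C) = 0 - j27.66 Ω
Step 3 — Series combination: Z_total = R + C = 675 - j27.66 Ω = 675.6∠-2.3° Ω.
Step 4 — Source phasor: V = 95.3∠30.0° V = 82.53 + j47.65 V.
Step 5 — Current: I = V / Z = 0.1192 + j0.07548 A = 0.1411∠32.3° A.
Step 6 — Complex power: S = V·I* = 13.43 - j0.5504 VA.
Step 7 — Real power: P = Re(S) = 13.43 W.
Step 8 — Reactive power: Q = Im(S) = -0.5504 VAR.
Step 9 — Apparent power: |S| = 13.44 VA.
Step 10 — Power factor: PF = P/|S| = 0.9992 (leading).

(a) P = 13.43 W  (b) Q = -0.5504 VAR  (c) S = 13.44 VA  (d) PF = 0.9992 (leading)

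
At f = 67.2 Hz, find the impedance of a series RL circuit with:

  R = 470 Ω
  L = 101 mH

Step 1 — Angular frequency: ω = 2π·f = 2π·67.2 = 422.2 rad/s.
Step 2 — Component impedances:
  R: Z = R = 470 Ω
  L: Z = jωL = j·422.2·0.101 = 0 + j42.65 Ω
Step 3 — Series combination: Z_total = R + L = 470 + j42.65 Ω = 471.9∠5.2° Ω.

Z = 470 + j42.65 Ω = 471.9∠5.2° Ω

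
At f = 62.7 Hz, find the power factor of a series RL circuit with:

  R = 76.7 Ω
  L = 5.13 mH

Step 1 — Angular frequency: ω = 2π·f = 2π·62.7 = 394 rad/s.
Step 2 — Component impedances:
  R: Z = R = 76.7 Ω
  L: Z = jωL = j·394·0.00513 = 0 + j2.021 Ω
Step 3 — Series combination: Z_total = R + L = 76.7 + j2.021 Ω = 76.73∠1.5° Ω.
Step 4 — Power factor: PF = cos(φ) = Re(Z)/|Z| = 76.7/76.7266 = 0.9997.
Step 5 — Type: Im(Z) = 2.021 ⇒ lagging (phase φ = 1.5°).

PF = 0.9997 (lagging, φ = 1.5°)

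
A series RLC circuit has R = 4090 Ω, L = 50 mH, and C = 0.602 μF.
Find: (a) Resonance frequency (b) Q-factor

Step 1 — Resonance condition Im(Z)=0 gives ω₀ = 1/√(LC).
Step 2 — ω₀ = 1/√(0.05·6.02e-07) = 5764 rad/s.
Step 3 — f₀ = ω₀/(2π) = 917.4 Hz.
Step 4 — Series Q: Q = ω₀L/R = 5764·0.05/4090 = 0.07046.

(a) f₀ = 917.4 Hz  (b) Q = 0.07046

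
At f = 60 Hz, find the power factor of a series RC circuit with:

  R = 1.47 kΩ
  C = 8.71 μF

Step 1 — Angular frequency: ω = 2π·f = 2π·60 = 377 rad/s.
Step 2 — Component impedances:
  R: Z = R = 1470 Ω
  C: Z = 1/(jωC) = -j/(ω·C) = 0 - j304.5 Ω
Step 3 — Series combination: Z_total = R + C = 1470 - j304.5 Ω = 1501∠-11.7° Ω.
Step 4 — Power factor: PF = cos(φ) = Re(Z)/|Z| = 1470/1501.2 = 0.9792.
Step 5 — Type: Im(Z) = -304.5 ⇒ leading (phase φ = -11.7°).

PF = 0.9792 (leading, φ = -11.7°)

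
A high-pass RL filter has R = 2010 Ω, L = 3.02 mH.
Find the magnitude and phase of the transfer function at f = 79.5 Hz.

Step 1 — Angular frequency: ω = 2π·79.5 = 499.5 rad/s.
Step 2 — Transfer function: H(jω) = jωL/(R + jωL).
Step 3 — Numerator jωL = j·1.509; denominator R + jωL = 2010 + j1.509.
Step 4 — H = 5.633e-07 + j0.0007505.
Step 5 — Magnitude: |H| = 0.0007505 (-62.5 dB); phase: φ = 90.0°.

|H| = 0.0007505 (-62.5 dB), φ = 90.0°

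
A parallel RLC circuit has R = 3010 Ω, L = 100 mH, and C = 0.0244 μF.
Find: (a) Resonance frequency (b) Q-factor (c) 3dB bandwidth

Step 1 — Resonance: ω₀ = 1/√(LC) = 1/√(0.1·2.44e-08) = 2.024e+04 rad/s.
Step 2 — f₀ = ω₀/(2π) = 3222 Hz.
Step 3 — Parallel Q: Q = R/(ω₀L) = 3010/(2.024e+04·0.1) = 1.487.
Step 4 — Bandwidth: Δω = ω₀/Q = 1.362e+04 rad/s; BW = Δω/(2π) = 2167 Hz.

(a) f₀ = 3222 Hz  (b) Q = 1.487  (c) BW = 2167 Hz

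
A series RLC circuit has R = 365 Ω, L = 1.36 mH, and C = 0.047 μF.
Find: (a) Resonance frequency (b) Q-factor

Step 1 — Resonance condition Im(Z)=0 gives ω₀ = 1/√(LC).
Step 2 — ω₀ = 1/√(0.00136·4.7e-08) = 1.251e+05 rad/s.
Step 3 — f₀ = ω₀/(2π) = 1.991e+04 Hz.
Step 4 — Series Q: Q = ω₀L/R = 1.251e+05·0.00136/365 = 0.466.

(a) f₀ = 1.991e+04 Hz  (b) Q = 0.466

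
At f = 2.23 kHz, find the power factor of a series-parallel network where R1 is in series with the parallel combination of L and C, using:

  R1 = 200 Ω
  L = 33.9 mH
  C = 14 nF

Step 1 — Angular frequency: ω = 2π·f = 2π·2230 = 1.401e+04 rad/s.
Step 2 — Component impedances:
  R1: Z = R = 200 Ω
  L: Z = jωL = j·1.401e+04·0.0339 = 0 + j475 Ω
  C: Z = 1/(jωC) = -j/(ω·C) = 0 - j5098 Ω
Step 3 — Parallel branch: L || C = 1/(1/L + 1/C) = 0 + j523.8 Ω.
Step 4 — Series with R1: Z_total = R1 + (L || C) = 200 + j523.8 Ω = 560.7∠69.1° Ω.
Step 5 — Power factor: PF = cos(φ) = Re(Z)/|Z| = 200/560.7 = 0.3567.
Step 6 — Type: Im(Z) = 523.8 ⇒ lagging (phase φ = 69.1°).

PF = 0.3567 (lagging, φ = 69.1°)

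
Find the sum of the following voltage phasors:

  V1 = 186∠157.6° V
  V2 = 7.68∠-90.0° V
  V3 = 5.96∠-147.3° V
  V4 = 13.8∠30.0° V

Step 1 — Convert each phasor to rectangular form:
  V1 = 186·(cos(157.6°) + j·sin(157.6°)) = -172 + j70.88 V
  V2 = 7.68·(cos(-90.0°) + j·sin(-90.0°)) = 0 - j7.68 V
  V3 = 5.96·(cos(-147.3°) + j·sin(-147.3°)) = -5.015 - j3.22 V
  V4 = 13.8·(cos(30.0°) + j·sin(30.0°)) = 11.95 + j6.9 V
Step 2 — Sum components: V_total = -165 + j66.88 V.
Step 3 — Convert to polar: |V_total| = 178.1 V, ∠V_total = 157.9°.

V_total = 178.1∠157.9° V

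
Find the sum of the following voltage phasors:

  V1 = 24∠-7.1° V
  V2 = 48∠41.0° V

Step 1 — Convert each phasor to rectangular form:
  V1 = 24·(cos(-7.1°) + j·sin(-7.1°)) = 23.82 - j2.966 V
  V2 = 48·(cos(41.0°) + j·sin(41.0°)) = 36.23 + j31.49 V
Step 2 — Sum components: V_total = 60.04 + j28.52 V.
Step 3 — Convert to polar: |V_total| = 66.47 V, ∠V_total = 25.4°.

V_total = 66.47∠25.4° V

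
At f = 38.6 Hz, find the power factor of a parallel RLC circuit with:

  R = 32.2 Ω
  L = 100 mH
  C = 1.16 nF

Step 1 — Angular frequency: ω = 2π·f = 2π·38.6 = 242.5 rad/s.
Step 2 — Component impedances:
  R: Z = R = 32.2 Ω
  L: Z = jωL = j·242.5·0.1 = 0 + j24.25 Ω
  C: Z = 1/(jωC) = -j/(ω·C) = 0 - j3.554e+06 Ω
Step 3 — Parallel combination: 1/Z_total = 1/R + 1/L + 1/C; Z_total = 11.66 + j15.47 Ω = 19.37∠53.0° Ω.
Step 4 — Power factor: PF = cos(φ) = Re(Z)/|Z| = 11.655/19.373 = 0.6016.
Step 5 — Type: Im(Z) = 15.47 ⇒ lagging (phase φ = 53.0°).

PF = 0.6016 (lagging, φ = 53.0°)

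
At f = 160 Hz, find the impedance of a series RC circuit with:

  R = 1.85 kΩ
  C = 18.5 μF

Step 1 — Angular frequency: ω = 2π·f = 2π·160 = 1005 rad/s.
Step 2 — Component impedances:
  R: Z = R = 1850 Ω
  C: Z = 1/(jωC) = -j/(ω·C) = 0 - j53.77 Ω
Step 3 — Series combination: Z_total = R + C = 1850 - j53.77 Ω = 1851∠-1.7° Ω.

Z = 1850 - j53.77 Ω = 1851∠-1.7° Ω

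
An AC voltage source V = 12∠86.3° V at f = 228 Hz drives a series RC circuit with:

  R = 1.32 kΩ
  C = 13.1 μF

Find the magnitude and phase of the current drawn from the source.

Step 1 — Angular frequency: ω = 2π·f = 2π·228 = 1433 rad/s.
Step 2 — Component impedances:
  R: Z = R = 1320 Ω
  C: Z = 1/(jωC) = -j/(ω·C) = 0 - j53.29 Ω
Step 3 — Series combination: Z_total = R + C = 1320 - j53.29 Ω = 1321∠-2.3° Ω.
Step 4 — Source phasor: V = 12∠86.3° V = 0.7744 + j11.97 V.
Step 5 — Ohm's law: I = V / Z_total = (0.7744 + j11.97) / (1320 - j53.29) = 0.0002201 + j0.009081 A.
Step 6 — Convert to polar: |I| = 0.009084 A, ∠I = 88.6°.

I = 0.009084∠88.6° A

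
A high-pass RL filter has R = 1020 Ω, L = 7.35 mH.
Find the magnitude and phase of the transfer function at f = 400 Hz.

Step 1 — Angular frequency: ω = 2π·400 = 2513 rad/s.
Step 2 — Transfer function: H(jω) = jωL/(R + jωL).
Step 3 — Numerator jωL = j·18.47; denominator R + jωL = 1020 + j18.47.
Step 4 — H = 0.0003279 + j0.0181.
Step 5 — Magnitude: |H| = 0.01811 (-34.8 dB); phase: φ = 89.0°.

|H| = 0.01811 (-34.8 dB), φ = 89.0°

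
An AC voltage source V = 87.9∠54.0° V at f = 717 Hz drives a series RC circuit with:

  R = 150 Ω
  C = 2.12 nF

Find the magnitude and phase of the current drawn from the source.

Step 1 — Angular frequency: ω = 2π·f = 2π·717 = 4505 rad/s.
Step 2 — Component impedances:
  R: Z = R = 150 Ω
  C: Z = 1/(jωC) = -j/(ω·C) = 0 - j1.047e+05 Ω
Step 3 — Series combination: Z_total = R + C = 150 - j1.047e+05 Ω = 1.047e+05∠-89.9° Ω.
Step 4 — Source phasor: V = 87.9∠54.0° V = 51.67 + j71.11 V.
Step 5 — Ohm's law: I = V / Z_total = (51.67 + j71.11) / (150 - j1.047e+05) = -0.0006785 + j0.0004944 A.
Step 6 — Convert to polar: |I| = 0.0008395 A, ∠I = 143.9°.

I = 0.0008395∠143.9° A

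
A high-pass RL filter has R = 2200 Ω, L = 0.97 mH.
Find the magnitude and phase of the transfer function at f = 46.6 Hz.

Step 1 — Angular frequency: ω = 2π·46.6 = 292.8 rad/s.
Step 2 — Transfer function: H(jω) = jωL/(R + jωL).
Step 3 — Numerator jωL = j·0.284; denominator R + jωL = 2200 + j0.284.
Step 4 — H = 1.667e-08 + j0.0001291.
Step 5 — Magnitude: |H| = 0.0001291 (-77.8 dB); phase: φ = 90.0°.

|H| = 0.0001291 (-77.8 dB), φ = 90.0°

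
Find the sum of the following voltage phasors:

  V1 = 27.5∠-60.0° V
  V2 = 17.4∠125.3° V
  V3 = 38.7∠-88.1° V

Step 1 — Convert each phasor to rectangular form:
  V1 = 27.5·(cos(-60.0°) + j·sin(-60.0°)) = 13.75 - j23.82 V
  V2 = 17.4·(cos(125.3°) + j·sin(125.3°)) = -10.05 + j14.2 V
  V3 = 38.7·(cos(-88.1°) + j·sin(-88.1°)) = 1.283 - j38.68 V
Step 2 — Sum components: V_total = 4.978 - j48.29 V.
Step 3 — Convert to polar: |V_total| = 48.55 V, ∠V_total = -84.1°.

V_total = 48.55∠-84.1° V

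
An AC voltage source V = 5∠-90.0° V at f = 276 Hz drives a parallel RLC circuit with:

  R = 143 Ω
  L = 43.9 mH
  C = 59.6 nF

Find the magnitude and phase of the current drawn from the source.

Step 1 — Angular frequency: ω = 2π·f = 2π·276 = 1734 rad/s.
Step 2 — Component impedances:
  R: Z = R = 143 Ω
  L: Z = jωL = j·1734·0.0439 = 0 + j76.13 Ω
  C: Z = 1/(jωC) = -j/(ω·C) = 0 - j9675 Ω
Step 3 — Parallel combination: 1/Z_total = 1/R + 1/L + 1/C; Z_total = 31.97 + j59.58 Ω = 67.61∠61.8° Ω.
Step 4 — Source phasor: V = 5∠-90.0° V = 0 - j5 V.
Step 5 — Ohm's law: I = V / Z_total = (0 - j5) / (31.97 + j59.58) = -0.06516 - j0.03497 A.
Step 6 — Convert to polar: |I| = 0.07395 A, ∠I = -151.8°.

I = 0.07395∠-151.8° A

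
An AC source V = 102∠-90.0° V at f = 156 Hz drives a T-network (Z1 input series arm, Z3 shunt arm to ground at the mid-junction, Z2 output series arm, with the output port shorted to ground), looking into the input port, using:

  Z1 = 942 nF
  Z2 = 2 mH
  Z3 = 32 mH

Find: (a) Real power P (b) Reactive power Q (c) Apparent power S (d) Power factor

Step 1 — Angular frequency: ω = 2π·f = 2π·156 = 980.2 rad/s.
Step 2 — Component impedances:
  Z1: Z = 1/(jωC) = -j/(ω·C) = 0 - j1083 Ω
  Z2: Z = jωL = j·980.2·0.002 = 0 + j1.96 Ω
  Z3: Z = jωL = j·980.2·0.032 = 0 + j31.37 Ω
Step 3 — With the output port shorted to ground, the output series arm Z2 runs from the junction to ground; the shunt arm Z3 also runs from the junction to ground. They appear in parallel: Z3 || Z2 = 0 + j1.845 Ω.
Step 4 — Series with input arm Z1: Z_in = Z1 + (Z3 || Z2) = 0 - j1081 Ω = 1081∠-90.0° Ω.
Step 5 — Source phasor: V = 102∠-90.0° V = 0 - j102 V.
Step 6 — Current: I = V / Z = 0.09434 A = 0.09434∠0.0° A.
Step 7 — Complex power: S = V·I* = 0 - j9.623 VA.
Step 8 — Real power: P = Re(S) = 0 W.
Step 9 — Reactive power: Q = Im(S) = -9.623 VAR.
Step 10 — Apparent power: |S| = 9.623 VA.
Step 11 — Power factor: PF = P/|S| = 0 (leading).

(a) P = 0 W  (b) Q = -9.623 VAR  (c) S = 9.623 VA  (d) PF = 0 (leading)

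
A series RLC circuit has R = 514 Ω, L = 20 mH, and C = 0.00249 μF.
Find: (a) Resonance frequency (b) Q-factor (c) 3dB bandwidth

Step 1 — Resonance: ω₀ = 1/√(LC) = 1/√(0.02·2.49e-09) = 1.417e+05 rad/s.
Step 2 — f₀ = ω₀/(2π) = 2.255e+04 Hz.
Step 3 — Series Q: Q = ω₀L/R = 1.417e+05·0.02/514 = 5.514.
Step 4 — Bandwidth: Δω = ω₀/Q = 2.57e+04 rad/s; BW = Δω/(2π) = 4090 Hz.

(a) f₀ = 2.255e+04 Hz  (b) Q = 5.514  (c) BW = 4090 Hz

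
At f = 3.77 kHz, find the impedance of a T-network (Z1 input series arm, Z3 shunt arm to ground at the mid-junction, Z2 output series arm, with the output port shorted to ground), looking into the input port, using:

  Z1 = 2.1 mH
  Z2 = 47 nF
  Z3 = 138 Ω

Step 1 — Angular frequency: ω = 2π·f = 2π·3770 = 2.369e+04 rad/s.
Step 2 — Component impedances:
  Z1: Z = jωL = j·2.369e+04·0.0021 = 0 + j49.74 Ω
  Z2: Z = 1/(jωC) = -j/(ω·C) = 0 - j898.2 Ω
  Z3: Z = R = 138 Ω
Step 3 — With the output port shorted to ground, the output series arm Z2 runs from the junction to ground; the shunt arm Z3 also runs from the junction to ground. They appear in parallel: Z3 || Z2 = 134.8 - j20.71 Ω.
Step 4 — Series with input arm Z1: Z_in = Z1 + (Z3 || Z2) = 134.8 + j29.03 Ω = 137.9∠12.2° Ω.

Z = 134.8 + j29.03 Ω = 137.9∠12.2° Ω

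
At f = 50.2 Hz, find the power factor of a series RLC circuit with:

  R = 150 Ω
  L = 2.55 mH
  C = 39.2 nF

Step 1 — Angular frequency: ω = 2π·f = 2π·50.2 = 315.4 rad/s.
Step 2 — Component impedances:
  R: Z = R = 150 Ω
  L: Z = jωL = j·315.4·0.00255 = 0 + j0.8043 Ω
  C: Z = 1/(jωC) = -j/(ω·C) = 0 - j8.088e+04 Ω
Step 3 — Series combination: Z_total = R + L + C = 150 - j8.088e+04 Ω = 8.088e+04∠-89.9° Ω.
Step 4 — Power factor: PF = cos(φ) = Re(Z)/|Z| = 150/8.088e+04 = 0.001855.
Step 5 — Type: Im(Z) = -8.088e+04 ⇒ leading (phase φ = -89.9°).

PF = 0.001855 (leading, φ = -89.9°)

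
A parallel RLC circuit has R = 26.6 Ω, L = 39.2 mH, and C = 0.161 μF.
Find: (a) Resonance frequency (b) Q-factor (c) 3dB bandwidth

Step 1 — Resonance: ω₀ = 1/√(LC) = 1/√(0.0392·1.61e-07) = 1.259e+04 rad/s.
Step 2 — f₀ = ω₀/(2π) = 2003 Hz.
Step 3 — Parallel Q: Q = R/(ω₀L) = 26.6/(1.259e+04·0.0392) = 0.05391.
Step 4 — Bandwidth: Δω = ω₀/Q = 2.335e+05 rad/s; BW = Δω/(2π) = 3.716e+04 Hz.

(a) f₀ = 2003 Hz  (b) Q = 0.05391  (c) BW = 3.716e+04 Hz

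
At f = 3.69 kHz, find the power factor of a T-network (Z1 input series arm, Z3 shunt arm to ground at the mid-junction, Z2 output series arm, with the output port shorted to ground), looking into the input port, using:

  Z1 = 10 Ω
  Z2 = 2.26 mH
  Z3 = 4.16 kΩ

Step 1 — Angular frequency: ω = 2π·f = 2π·3690 = 2.318e+04 rad/s.
Step 2 — Component impedances:
  Z1: Z = R = 10 Ω
  Z2: Z = jωL = j·2.318e+04·0.00226 = 0 + j52.4 Ω
  Z3: Z = R = 4160 Ω
Step 3 — With the output port shorted to ground, the output series arm Z2 runs from the junction to ground; the shunt arm Z3 also runs from the junction to ground. They appear in parallel: Z3 || Z2 = 0.6599 + j52.39 Ω.
Step 4 — Series with input arm Z1: Z_in = Z1 + (Z3 || Z2) = 10.66 + j52.39 Ω = 53.46∠78.5° Ω.
Step 5 — Power factor: PF = cos(φ) = Re(Z)/|Z| = 10.66/53.46 = 0.1994.
Step 6 — Type: Im(Z) = 52.39 ⇒ lagging (phase φ = 78.5°).

PF = 0.1994 (lagging, φ = 78.5°)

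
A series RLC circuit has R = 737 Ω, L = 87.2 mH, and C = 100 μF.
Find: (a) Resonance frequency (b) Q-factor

Step 1 — Resonance condition Im(Z)=0 gives ω₀ = 1/√(LC).
Step 2 — ω₀ = 1/√(0.0872·0.0001) = 338.6 rad/s.
Step 3 — f₀ = ω₀/(2π) = 53.9 Hz.
Step 4 — Series Q: Q = ω₀L/R = 338.6·0.0872/737 = 0.04007.

(a) f₀ = 53.9 Hz  (b) Q = 0.04007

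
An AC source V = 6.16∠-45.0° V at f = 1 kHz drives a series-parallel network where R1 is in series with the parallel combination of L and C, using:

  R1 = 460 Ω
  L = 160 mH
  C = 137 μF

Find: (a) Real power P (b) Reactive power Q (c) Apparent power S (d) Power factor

Step 1 — Angular frequency: ω = 2π·f = 2π·1000 = 6283 rad/s.
Step 2 — Component impedances:
  R1: Z = R = 460 Ω
  L: Z = jωL = j·6283·0.16 = 0 + j1005 Ω
  C: Z = 1/(jωC) = -j/(ω·C) = 0 - j1.162 Ω
Step 3 — Parallel branch: L || C = 1/(1/L + 1/C) = 0 - j1.163 Ω.
Step 4 — Series with R1: Z_total = R1 + (L || C) = 460 - j1.163 Ω = 460∠-0.1° Ω.
Step 5 — Source phasor: V = 6.16∠-45.0° V = 4.356 - j4.356 V.
Step 6 — Current: I = V / Z = 0.009493 - j0.009445 A = 0.01339∠-44.9° A.
Step 7 — Complex power: S = V·I* = 0.08249 - j0.0002086 VA.
Step 8 — Real power: P = Re(S) = 0.08249 W.
Step 9 — Reactive power: Q = Im(S) = -0.0002086 VAR.
Step 10 — Apparent power: |S| = 0.08249 VA.
Step 11 — Power factor: PF = P/|S| = 1 (leading).

(a) P = 0.08249 W  (b) Q = -0.0002086 VAR  (c) S = 0.08249 VA  (d) PF = 1 (leading)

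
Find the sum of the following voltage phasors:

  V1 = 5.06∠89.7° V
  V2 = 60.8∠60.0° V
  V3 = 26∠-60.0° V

Step 1 — Convert each phasor to rectangular form:
  V1 = 5.06·(cos(89.7°) + j·sin(89.7°)) = 0.02649 + j5.06 V
  V2 = 60.8·(cos(60.0°) + j·sin(60.0°)) = 30.4 + j52.65 V
  V3 = 26·(cos(-60.0°) + j·sin(-60.0°)) = 13 - j22.52 V
Step 2 — Sum components: V_total = 43.43 + j35.2 V.
Step 3 — Convert to polar: |V_total| = 55.9 V, ∠V_total = 39.0°.

V_total = 55.9∠39.0° V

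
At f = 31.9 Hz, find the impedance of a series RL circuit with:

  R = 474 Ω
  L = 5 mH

Step 1 — Angular frequency: ω = 2π·f = 2π·31.9 = 200.4 rad/s.
Step 2 — Component impedances:
  R: Z = R = 474 Ω
  L: Z = jωL = j·200.4·0.005 = 0 + j1.002 Ω
Step 3 — Series combination: Z_total = R + L = 474 + j1.002 Ω = 474∠0.1° Ω.

Z = 474 + j1.002 Ω = 474∠0.1° Ω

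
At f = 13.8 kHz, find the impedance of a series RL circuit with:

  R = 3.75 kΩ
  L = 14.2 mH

Step 1 — Angular frequency: ω = 2π·f = 2π·1.38e+04 = 8.671e+04 rad/s.
Step 2 — Component impedances:
  R: Z = R = 3750 Ω
  L: Z = jωL = j·8.671e+04·0.0142 = 0 + j1231 Ω
Step 3 — Series combination: Z_total = R + L = 3750 + j1231 Ω = 3947∠18.2° Ω.

Z = 3750 + j1231 Ω = 3947∠18.2° Ω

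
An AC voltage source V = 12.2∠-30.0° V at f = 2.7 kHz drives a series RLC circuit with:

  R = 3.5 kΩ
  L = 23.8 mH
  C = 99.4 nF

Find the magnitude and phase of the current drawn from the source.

Step 1 — Angular frequency: ω = 2π·f = 2π·2700 = 1.696e+04 rad/s.
Step 2 — Component impedances:
  R: Z = R = 3500 Ω
  L: Z = jωL = j·1.696e+04·0.0238 = 0 + j403.8 Ω
  C: Z = 1/(jωC) = -j/(ω·C) = 0 - j593 Ω
Step 3 — Series combination: Z_total = R + L + C = 3500 - j189.3 Ω = 3505∠-3.1° Ω.
Step 4 — Source phasor: V = 12.2∠-30.0° V = 10.57 - j6.1 V.
Step 5 — Ohm's law: I = V / Z_total = (10.57 - j6.1) / (3500 - j189.3) = 0.003104 - j0.001575 A.
Step 6 — Convert to polar: |I| = 0.003481 A, ∠I = -26.9°.

I = 0.003481∠-26.9° A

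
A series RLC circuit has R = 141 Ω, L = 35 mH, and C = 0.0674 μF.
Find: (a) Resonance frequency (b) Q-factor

Step 1 — Resonance condition Im(Z)=0 gives ω₀ = 1/√(LC).
Step 2 — ω₀ = 1/√(0.035·6.74e-08) = 2.059e+04 rad/s.
Step 3 — f₀ = ω₀/(2π) = 3277 Hz.
Step 4 — Series Q: Q = ω₀L/R = 2.059e+04·0.035/141 = 5.111.

(a) f₀ = 3277 Hz  (b) Q = 5.111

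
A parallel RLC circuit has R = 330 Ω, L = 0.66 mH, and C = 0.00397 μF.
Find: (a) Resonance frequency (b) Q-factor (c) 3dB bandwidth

Step 1 — Resonance: ω₀ = 1/√(LC) = 1/√(0.00066·3.97e-09) = 6.178e+05 rad/s.
Step 2 — f₀ = ω₀/(2π) = 9.832e+04 Hz.
Step 3 — Parallel Q: Q = R/(ω₀L) = 330/(6.178e+05·0.00066) = 0.8094.
Step 4 — Bandwidth: Δω = ω₀/Q = 7.633e+05 rad/s; BW = Δω/(2π) = 1.215e+05 Hz.

(a) f₀ = 9.832e+04 Hz  (b) Q = 0.8094  (c) BW = 1.215e+05 Hz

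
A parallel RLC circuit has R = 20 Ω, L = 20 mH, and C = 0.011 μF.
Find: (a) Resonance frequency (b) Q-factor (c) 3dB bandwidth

Step 1 — Resonance: ω₀ = 1/√(LC) = 1/√(0.02·1.1e-08) = 6.742e+04 rad/s.
Step 2 — f₀ = ω₀/(2π) = 1.073e+04 Hz.
Step 3 — Parallel Q: Q = R/(ω₀L) = 20/(6.742e+04·0.02) = 0.01483.
Step 4 — Bandwidth: Δω = ω₀/Q = 4.545e+06 rad/s; BW = Δω/(2π) = 7.234e+05 Hz.

(a) f₀ = 1.073e+04 Hz  (b) Q = 0.01483  (c) BW = 7.234e+05 Hz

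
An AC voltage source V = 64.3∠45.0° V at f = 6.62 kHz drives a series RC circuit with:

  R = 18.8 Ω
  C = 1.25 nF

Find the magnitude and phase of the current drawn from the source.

Step 1 — Angular frequency: ω = 2π·f = 2π·6620 = 4.159e+04 rad/s.
Step 2 — Component impedances:
  R: Z = R = 18.8 Ω
  C: Z = 1/(jωC) = -j/(ω·C) = 0 - j1.923e+04 Ω
Step 3 — Series combination: Z_total = R + C = 18.8 - j1.923e+04 Ω = 1.923e+04∠-89.9° Ω.
Step 4 — Source phasor: V = 64.3∠45.0° V = 45.47 + j45.47 V.
Step 5 — Ohm's law: I = V / Z_total = (45.47 + j45.47) / (18.8 - j1.923e+04) = -0.002362 + j0.002366 A.
Step 6 — Convert to polar: |I| = 0.003343 A, ∠I = 134.9°.

I = 0.003343∠134.9° A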